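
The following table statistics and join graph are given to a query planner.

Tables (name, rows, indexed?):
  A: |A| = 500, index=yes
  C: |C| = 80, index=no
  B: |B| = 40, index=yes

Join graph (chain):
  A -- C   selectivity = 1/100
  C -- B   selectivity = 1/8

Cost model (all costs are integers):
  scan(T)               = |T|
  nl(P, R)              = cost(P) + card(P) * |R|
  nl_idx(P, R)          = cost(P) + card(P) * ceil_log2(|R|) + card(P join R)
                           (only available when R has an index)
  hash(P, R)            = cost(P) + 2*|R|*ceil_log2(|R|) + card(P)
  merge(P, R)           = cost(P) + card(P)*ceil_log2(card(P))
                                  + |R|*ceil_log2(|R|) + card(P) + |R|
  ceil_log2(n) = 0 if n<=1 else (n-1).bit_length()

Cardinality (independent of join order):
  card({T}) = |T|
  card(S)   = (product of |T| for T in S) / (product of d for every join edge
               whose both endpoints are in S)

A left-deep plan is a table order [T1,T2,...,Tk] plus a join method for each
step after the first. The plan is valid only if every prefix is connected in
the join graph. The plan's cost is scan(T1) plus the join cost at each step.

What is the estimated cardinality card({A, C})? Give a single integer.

Tables in S: A(500), C(80)
Edges inside S: A-C(d=100)
numerator = 500 * 80 = 40000
denominator = 100 = 100
card(S) = 40000 / 100 = 400

400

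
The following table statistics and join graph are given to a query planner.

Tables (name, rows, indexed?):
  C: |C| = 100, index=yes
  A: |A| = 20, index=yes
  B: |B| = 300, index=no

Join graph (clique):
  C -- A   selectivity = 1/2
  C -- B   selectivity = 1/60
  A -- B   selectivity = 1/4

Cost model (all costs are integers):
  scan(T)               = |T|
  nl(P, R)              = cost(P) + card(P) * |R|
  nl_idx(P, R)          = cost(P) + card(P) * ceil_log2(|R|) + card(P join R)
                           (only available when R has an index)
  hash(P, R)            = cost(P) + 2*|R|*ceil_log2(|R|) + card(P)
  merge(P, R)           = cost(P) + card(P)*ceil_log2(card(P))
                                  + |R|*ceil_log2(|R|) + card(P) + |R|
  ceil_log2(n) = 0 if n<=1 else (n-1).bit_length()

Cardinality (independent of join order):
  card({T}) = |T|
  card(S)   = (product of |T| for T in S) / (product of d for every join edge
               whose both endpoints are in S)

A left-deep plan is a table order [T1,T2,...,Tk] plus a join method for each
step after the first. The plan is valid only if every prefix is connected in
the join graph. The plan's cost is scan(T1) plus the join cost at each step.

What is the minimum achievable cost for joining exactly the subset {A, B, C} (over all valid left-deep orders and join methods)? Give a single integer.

2700

Selinger DP over subsets of {A,B,C}:
  {C}: scan cost=100, card=100
  {A}: scan cost=20, card=20
  {B}: scan cost=300, card=300
  {AC}: card=1000; try (A,hash)→400, (C,merge)→940, (A,merge)→1020, (C,nl_idx)→1160, (C,hash)→1440, (A,nl_idx)→1600 …(+2); best=400 via (A,hash)
  {BC}: card=500; try (C,hash)→2000, (C,nl_idx)→2900, (B,merge)→3900, (C,merge)→4100, (B,hash)→5600, (B,nl)→30100 …(+1); best=2000 via (C,hash)
  {AB}: card=1500; try (A,hash)→800, (B,merge)→3140, (A,nl_idx)→3300, (A,merge)→3420, (B,hash)→5440, (B,nl)→6020 …(+1); best=800 via (A,hash)
  {ABC}: card=1250; try (A,hash)→2700, (C,hash)→3700, (A,nl_idx)→5750, (B,hash)→6800, (A,merge)→7120, (A,nl)→12000 …(+5); best=2700 via (A,hash)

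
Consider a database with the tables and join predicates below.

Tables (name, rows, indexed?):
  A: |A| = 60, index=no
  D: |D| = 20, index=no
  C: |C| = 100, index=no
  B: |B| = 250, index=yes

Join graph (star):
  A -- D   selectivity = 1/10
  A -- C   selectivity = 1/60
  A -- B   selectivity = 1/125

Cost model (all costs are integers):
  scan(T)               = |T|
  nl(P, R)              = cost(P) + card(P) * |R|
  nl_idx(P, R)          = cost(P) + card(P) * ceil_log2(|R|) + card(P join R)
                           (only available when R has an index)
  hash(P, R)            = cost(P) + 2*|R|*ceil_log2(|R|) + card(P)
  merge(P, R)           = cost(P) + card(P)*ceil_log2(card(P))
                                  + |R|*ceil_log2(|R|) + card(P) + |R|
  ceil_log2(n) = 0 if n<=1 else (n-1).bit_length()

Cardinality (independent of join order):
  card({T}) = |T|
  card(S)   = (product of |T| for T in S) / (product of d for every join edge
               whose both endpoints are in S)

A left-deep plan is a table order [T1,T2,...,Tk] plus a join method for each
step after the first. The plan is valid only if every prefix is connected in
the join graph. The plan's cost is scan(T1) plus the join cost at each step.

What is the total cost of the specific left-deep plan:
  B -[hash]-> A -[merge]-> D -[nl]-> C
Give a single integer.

step 1: scan B: cost=250, card=250
step 2: join A via hash
    card(P join A) = 250*60/(125) = 120
    cost = 250 + 2*60*6 + 250 = 1220
step 3: join D via merge
    card(P join D) = 120*20/(10) = 240
    cost = 1220 + 120*7 + 20*5 + 120 + 20 = 2300
step 4: join C via nl
    card(P join C) = 240*100/(60) = 400
    cost = 2300 + 240*100 = 26300

26300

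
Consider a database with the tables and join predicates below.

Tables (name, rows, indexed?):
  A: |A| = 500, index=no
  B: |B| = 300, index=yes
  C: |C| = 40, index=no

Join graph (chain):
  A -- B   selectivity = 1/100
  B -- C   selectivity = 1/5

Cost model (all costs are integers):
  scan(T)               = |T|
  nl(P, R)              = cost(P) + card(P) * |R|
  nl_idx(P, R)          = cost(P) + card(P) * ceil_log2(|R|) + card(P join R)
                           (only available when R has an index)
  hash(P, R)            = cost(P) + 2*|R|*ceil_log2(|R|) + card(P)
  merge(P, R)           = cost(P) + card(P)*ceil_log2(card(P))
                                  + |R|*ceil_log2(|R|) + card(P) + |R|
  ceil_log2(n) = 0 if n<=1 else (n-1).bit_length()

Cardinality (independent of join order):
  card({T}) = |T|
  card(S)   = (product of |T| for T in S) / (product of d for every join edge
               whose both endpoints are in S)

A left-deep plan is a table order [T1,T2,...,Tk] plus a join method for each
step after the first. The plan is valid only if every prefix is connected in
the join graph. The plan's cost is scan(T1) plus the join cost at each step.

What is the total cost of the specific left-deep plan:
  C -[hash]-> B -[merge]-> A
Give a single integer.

step 1: scan C: cost=40, card=40
step 2: join B via hash
    card(P join B) = 40*300/(5) = 2400
    cost = 40 + 2*300*9 + 40 = 5480
step 3: join A via merge
    card(P join A) = 2400*500/(100) = 12000
    cost = 5480 + 2400*12 + 500*9 + 2400 + 500 = 41680

41680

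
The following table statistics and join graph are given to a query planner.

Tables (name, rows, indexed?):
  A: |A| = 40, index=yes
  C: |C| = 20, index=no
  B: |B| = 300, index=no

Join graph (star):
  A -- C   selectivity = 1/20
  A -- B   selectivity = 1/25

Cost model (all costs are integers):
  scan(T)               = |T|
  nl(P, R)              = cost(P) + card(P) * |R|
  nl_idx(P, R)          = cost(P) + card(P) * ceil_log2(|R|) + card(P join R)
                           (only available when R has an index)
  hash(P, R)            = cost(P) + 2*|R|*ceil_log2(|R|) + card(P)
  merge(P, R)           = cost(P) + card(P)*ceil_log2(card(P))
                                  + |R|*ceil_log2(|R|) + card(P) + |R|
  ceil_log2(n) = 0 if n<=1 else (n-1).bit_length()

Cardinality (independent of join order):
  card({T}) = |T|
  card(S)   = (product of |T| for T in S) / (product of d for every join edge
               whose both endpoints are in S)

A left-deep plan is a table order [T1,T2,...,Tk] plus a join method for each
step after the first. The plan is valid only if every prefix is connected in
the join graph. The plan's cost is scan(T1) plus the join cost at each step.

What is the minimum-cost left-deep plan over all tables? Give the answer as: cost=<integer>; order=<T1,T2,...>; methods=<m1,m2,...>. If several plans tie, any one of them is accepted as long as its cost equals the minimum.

Selinger DP (subsets sized 1..n):
  {A}: scan cost=40, card=40
  {C}: scan cost=20, card=20
  {B}: scan cost=300, card=300
  {AC}: card=40; try (A,nl_idx)→180, (C,hash)→280, (A,merge)→420, (C,merge)→440, (A,hash)→520, (A,nl)→820 …(+1); best=180 via (A,nl_idx)
  {AB}: card=480; try (A,hash)→1080, (A,nl_idx)→2580, (B,merge)→3320, (A,merge)→3580, (B,hash)→5480, (B,nl)→12040 …(+1); best=1080 via (A,hash)
  {ABC}: card=480; try (C,hash)→1760, (B,merge)→3460, (B,hash)→5620, (C,merge)→6000, (C,nl)→10680, (B,nl)→12180; best=1760 via (C,hash)

cost=1760; order=B,A,C; methods=hash,hash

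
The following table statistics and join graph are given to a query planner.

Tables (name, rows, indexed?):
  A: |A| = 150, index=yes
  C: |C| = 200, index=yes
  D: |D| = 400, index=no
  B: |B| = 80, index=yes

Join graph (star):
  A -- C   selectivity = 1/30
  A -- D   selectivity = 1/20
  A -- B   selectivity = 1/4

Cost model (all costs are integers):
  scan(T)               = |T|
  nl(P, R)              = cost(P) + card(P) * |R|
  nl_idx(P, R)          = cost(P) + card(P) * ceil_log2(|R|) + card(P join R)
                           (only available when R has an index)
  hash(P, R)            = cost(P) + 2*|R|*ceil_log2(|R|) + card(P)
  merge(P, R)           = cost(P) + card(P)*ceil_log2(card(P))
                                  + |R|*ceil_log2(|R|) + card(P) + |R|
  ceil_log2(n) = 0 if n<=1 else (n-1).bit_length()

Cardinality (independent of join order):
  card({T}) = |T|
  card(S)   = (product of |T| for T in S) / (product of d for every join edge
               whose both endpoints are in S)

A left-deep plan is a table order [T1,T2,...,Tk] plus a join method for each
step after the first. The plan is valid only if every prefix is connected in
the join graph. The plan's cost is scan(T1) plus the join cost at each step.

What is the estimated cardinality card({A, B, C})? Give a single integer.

20000

Tables in S: A(150), B(80), C(200)
Edges inside S: A-C(d=30), A-B(d=4)
numerator = 150 * 80 * 200 = 2400000
denominator = 30 * 4 = 120
card(S) = 2400000 / 120 = 20000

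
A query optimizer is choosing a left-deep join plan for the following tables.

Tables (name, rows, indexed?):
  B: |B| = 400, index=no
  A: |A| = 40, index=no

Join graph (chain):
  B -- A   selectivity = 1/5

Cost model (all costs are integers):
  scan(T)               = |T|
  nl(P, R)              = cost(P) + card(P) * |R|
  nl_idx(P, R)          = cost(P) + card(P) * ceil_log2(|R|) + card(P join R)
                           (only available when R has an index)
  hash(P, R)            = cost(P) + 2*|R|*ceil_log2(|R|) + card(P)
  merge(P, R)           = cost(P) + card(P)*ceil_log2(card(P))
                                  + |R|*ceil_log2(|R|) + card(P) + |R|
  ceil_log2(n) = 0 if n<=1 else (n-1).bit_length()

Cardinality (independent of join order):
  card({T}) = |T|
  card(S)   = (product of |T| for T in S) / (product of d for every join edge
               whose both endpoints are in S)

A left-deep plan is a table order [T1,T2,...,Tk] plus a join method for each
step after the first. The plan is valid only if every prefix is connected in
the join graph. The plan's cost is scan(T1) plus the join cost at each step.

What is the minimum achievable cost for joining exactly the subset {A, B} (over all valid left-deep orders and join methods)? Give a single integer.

1280

Selinger DP over subsets of {A,B}:
  {B}: scan cost=400, card=400
  {A}: scan cost=40, card=40
  {AB}: card=3200; try (A,hash)→1280, (B,merge)→4320, (A,merge)→4680, (B,hash)→7280, (B,nl)→16040, (A,nl)→16400; best=1280 via (A,hash)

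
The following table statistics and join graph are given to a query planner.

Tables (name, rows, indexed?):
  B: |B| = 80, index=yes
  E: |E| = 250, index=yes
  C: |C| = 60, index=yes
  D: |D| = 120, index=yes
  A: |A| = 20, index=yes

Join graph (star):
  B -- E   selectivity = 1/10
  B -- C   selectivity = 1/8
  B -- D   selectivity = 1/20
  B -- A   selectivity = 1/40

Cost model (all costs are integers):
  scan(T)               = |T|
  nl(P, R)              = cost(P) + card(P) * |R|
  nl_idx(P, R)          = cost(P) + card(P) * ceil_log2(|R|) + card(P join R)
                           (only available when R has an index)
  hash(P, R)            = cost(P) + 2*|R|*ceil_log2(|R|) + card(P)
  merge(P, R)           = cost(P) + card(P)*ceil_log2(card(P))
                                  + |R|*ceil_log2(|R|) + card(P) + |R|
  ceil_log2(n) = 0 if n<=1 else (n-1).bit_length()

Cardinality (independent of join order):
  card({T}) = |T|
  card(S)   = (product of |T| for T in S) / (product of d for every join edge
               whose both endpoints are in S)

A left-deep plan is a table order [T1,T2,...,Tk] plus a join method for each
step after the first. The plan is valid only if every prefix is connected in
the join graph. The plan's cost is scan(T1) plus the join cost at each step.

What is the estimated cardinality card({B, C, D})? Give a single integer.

3600

Tables in S: B(80), C(60), D(120)
Edges inside S: B-C(d=8), B-D(d=20)
numerator = 80 * 60 * 120 = 576000
denominator = 8 * 20 = 160
card(S) = 576000 / 160 = 3600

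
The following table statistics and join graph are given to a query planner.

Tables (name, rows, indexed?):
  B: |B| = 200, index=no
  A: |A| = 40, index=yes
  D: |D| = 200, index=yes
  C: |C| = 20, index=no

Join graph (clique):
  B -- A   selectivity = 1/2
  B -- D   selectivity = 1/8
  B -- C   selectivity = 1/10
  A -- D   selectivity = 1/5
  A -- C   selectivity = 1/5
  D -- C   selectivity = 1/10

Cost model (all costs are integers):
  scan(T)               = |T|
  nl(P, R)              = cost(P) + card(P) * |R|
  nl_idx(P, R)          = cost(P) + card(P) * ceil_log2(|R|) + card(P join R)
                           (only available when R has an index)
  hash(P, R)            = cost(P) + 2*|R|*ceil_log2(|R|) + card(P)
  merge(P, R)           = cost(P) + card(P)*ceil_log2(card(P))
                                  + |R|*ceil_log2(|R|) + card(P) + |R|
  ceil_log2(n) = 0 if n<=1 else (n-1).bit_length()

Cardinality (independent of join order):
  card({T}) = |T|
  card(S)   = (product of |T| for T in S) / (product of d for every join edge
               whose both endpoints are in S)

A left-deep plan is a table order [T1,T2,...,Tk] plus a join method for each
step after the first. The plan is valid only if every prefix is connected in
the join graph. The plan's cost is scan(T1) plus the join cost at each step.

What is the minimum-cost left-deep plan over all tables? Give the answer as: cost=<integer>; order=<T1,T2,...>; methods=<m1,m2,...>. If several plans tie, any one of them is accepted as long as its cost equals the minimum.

cost=5300; order=C,D,A,B; methods=nl_idx,hash,hash

Selinger DP (subsets sized 1..n):
  {B}: scan cost=200, card=200
  {A}: scan cost=40, card=40
  {D}: scan cost=200, card=200
  {C}: scan cost=20, card=20
  {AB}: card=4000; try (A,hash)→880, (B,merge)→2120, (A,merge)→2280, (B,hash)→3280, (A,nl_idx)→5400, (B,nl)→8040 …(+1); best=880 via (A,hash)
  {BD}: card=5000; try (D,hash)→3600, (B,hash)→3600, (D,merge)→3800, (B,merge)→3800, (D,nl_idx)→6800, (D,nl)→40200 …(+1); best=3600 via (D,hash)
  {BC}: card=400; try (C,hash)→600, (B,merge)→1940, (C,merge)→2120, (B,hash)→3240, (B,nl)→4020, (C,nl)→4200; best=600 via (C,hash)
  {AD}: card=1600; try (A,hash)→880, (D,nl_idx)→1960, (D,merge)→2120, (A,merge)→2280, (A,nl_idx)→3000, (D,hash)→3280 …(+2); best=880 via (A,hash)
  {AC}: card=160; try (C,hash)→280, (A,nl_idx)→300, (A,merge)→420, (C,merge)→440, (A,hash)→520, (A,nl)→820 …(+1); best=280 via (C,hash)
  {CD}: card=400; try (D,nl_idx)→580, (C,hash)→600, (D,merge)→1940, (C,merge)→2120, (D,hash)→3240, (D,nl)→4020 …(+1); best=580 via (D,nl_idx)
  {ABD}: card=20000; try (B,hash)→5680, (D,hash)→8080, (A,hash)→9080, (B,merge)→21880, (D,nl_idx)→52880, (A,nl_idx)→53600 …(+5); best=5680 via (B,hash)
  {ABC}: card=1600; try (A,hash)→1480, (B,merge)→3520, (B,hash)→3640, (A,nl_idx)→4600, (A,merge)→4880, (C,hash)→5080 …(+4); best=1480 via (A,hash)
  {BCD}: card=1000; try (B,hash)→4180, (D,hash)→4200, (D,nl_idx)→4800, (B,merge)→6380, (D,merge)→6400, (C,hash)→8800 …(+4); best=4180 via (B,hash)
  {ACD}: card=640; try (A,hash)→1460, (D,nl_idx)→2200, (C,hash)→2680, (D,merge)→3520, (A,nl_idx)→3620, (D,hash)→3640 …(+5); best=1460 via (A,hash)
  {ABCD}: card=800; try (B,hash)→5300, (A,hash)→5660, (D,hash)→6280, (B,merge)→10300, (A,nl_idx)→10980, (D,nl_idx)→15080 …(+8); best=5300 via (B,hash)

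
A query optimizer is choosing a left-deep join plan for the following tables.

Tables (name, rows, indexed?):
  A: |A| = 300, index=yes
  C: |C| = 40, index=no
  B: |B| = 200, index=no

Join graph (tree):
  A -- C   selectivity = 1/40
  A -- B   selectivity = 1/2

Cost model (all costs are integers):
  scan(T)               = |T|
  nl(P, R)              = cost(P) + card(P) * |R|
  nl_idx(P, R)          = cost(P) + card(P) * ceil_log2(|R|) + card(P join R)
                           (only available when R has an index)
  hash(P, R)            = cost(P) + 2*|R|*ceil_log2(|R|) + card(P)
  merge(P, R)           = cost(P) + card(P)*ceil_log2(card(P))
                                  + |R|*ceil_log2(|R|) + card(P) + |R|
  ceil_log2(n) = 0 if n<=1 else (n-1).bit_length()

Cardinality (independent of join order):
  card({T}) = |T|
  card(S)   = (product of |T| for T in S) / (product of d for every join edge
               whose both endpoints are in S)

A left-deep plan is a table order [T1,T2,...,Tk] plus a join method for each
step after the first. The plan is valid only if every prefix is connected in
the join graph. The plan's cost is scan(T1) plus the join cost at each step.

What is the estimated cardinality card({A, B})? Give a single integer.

30000

Tables in S: A(300), B(200)
Edges inside S: A-B(d=2)
numerator = 300 * 200 = 60000
denominator = 2 = 2
card(S) = 60000 / 2 = 30000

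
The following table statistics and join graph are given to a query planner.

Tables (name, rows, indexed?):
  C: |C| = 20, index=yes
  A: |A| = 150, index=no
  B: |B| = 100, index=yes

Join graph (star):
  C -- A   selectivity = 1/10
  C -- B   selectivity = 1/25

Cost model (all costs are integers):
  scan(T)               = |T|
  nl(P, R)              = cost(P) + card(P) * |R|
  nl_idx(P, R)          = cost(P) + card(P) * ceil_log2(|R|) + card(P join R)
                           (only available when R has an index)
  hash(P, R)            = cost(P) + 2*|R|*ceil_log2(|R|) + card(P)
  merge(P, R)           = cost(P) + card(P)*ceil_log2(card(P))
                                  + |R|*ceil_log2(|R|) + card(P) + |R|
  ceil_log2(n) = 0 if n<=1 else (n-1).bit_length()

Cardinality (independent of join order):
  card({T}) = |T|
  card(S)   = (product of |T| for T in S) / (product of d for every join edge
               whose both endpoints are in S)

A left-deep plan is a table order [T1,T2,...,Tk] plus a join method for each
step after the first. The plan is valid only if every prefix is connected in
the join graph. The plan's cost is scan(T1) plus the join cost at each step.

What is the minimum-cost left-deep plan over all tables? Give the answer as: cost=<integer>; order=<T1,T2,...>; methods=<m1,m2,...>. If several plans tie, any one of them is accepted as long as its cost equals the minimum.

Selinger DP (subsets sized 1..n):
  {C}: scan cost=20, card=20
  {A}: scan cost=150, card=150
  {B}: scan cost=100, card=100
  {AC}: card=300; try (C,hash)→500, (C,nl_idx)→1200, (A,merge)→1490, (C,merge)→1620, (A,hash)→2440, (A,nl)→3020 …(+1); best=500 via (C,hash)
  {BC}: card=80; try (B,nl_idx)→240, (C,hash)→400, (C,nl_idx)→680, (B,merge)→940, (C,merge)→1020, (B,hash)→1440 …(+2); best=240 via (B,nl_idx)
  {ABC}: card=1200; try (B,hash)→2200, (A,merge)→2230, (A,hash)→2720, (B,nl_idx)→3800, (B,merge)→4300, (A,nl)→12240 …(+1); best=2200 via (B,hash)

cost=2200; order=A,C,B; methods=hash,hash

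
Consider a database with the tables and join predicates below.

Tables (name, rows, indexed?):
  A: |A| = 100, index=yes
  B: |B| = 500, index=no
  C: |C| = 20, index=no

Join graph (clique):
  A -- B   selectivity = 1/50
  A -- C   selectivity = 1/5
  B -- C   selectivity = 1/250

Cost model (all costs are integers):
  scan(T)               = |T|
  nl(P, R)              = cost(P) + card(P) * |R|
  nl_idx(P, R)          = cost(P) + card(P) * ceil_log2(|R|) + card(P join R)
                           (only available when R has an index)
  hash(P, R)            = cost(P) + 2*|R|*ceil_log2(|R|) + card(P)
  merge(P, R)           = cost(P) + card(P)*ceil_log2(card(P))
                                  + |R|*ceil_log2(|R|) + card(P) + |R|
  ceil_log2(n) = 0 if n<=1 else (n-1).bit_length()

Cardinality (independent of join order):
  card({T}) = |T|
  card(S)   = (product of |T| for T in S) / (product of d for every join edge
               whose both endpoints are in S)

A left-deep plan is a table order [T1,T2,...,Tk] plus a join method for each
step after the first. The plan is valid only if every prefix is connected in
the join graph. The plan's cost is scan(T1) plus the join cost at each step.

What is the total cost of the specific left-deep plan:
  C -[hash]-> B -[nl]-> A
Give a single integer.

step 1: scan C: cost=20, card=20
step 2: join B via hash
    card(P join B) = 20*500/(250) = 40
    cost = 20 + 2*500*9 + 20 = 9040
step 3: join A via nl
    card(P join A) = 40*100/(50*5) = 16
    cost = 9040 + 40*100 = 13040

13040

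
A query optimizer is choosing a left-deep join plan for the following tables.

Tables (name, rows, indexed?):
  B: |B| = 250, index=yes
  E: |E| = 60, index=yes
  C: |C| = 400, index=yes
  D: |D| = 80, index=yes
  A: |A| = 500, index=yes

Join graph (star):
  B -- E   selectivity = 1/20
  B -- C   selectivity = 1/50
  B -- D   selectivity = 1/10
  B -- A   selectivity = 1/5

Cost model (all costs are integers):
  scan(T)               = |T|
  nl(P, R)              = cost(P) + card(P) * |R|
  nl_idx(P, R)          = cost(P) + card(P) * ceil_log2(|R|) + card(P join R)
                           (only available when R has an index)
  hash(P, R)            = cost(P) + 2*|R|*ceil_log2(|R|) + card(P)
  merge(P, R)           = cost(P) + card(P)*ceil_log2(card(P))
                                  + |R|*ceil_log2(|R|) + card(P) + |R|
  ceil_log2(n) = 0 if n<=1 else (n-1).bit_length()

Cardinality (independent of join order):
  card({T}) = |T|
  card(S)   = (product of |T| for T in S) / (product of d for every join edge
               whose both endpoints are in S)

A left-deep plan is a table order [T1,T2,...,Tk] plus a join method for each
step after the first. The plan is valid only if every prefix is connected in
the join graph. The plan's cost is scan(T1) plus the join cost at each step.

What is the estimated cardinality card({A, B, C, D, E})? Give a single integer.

Tables in S: A(500), B(250), C(400), D(80), E(60)
Edges inside S: B-E(d=20), B-C(d=50), B-D(d=10), B-A(d=5)
numerator = 500 * 250 * 400 * 80 * 60 = 240000000000
denominator = 20 * 50 * 10 * 5 = 50000
card(S) = 240000000000 / 50000 = 4800000

4800000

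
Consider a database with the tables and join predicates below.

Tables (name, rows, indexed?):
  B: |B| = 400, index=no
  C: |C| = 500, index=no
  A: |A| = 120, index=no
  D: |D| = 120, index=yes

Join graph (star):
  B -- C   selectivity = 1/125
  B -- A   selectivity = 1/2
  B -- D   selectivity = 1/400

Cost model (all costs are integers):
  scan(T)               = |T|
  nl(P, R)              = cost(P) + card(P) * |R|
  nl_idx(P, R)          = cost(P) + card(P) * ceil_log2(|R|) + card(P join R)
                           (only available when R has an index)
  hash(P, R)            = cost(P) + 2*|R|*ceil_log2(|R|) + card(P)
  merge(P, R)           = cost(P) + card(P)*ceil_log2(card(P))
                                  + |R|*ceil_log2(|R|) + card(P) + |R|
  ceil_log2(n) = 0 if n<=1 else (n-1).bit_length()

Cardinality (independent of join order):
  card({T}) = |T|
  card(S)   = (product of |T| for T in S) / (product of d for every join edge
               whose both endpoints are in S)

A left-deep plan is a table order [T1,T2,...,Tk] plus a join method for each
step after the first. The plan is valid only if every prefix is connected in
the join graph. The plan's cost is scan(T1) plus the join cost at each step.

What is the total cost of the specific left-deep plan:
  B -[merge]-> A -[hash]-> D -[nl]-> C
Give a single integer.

3631040

step 1: scan B: cost=400, card=400
step 2: join A via merge
    card(P join A) = 400*120/(2) = 24000
    cost = 400 + 400*9 + 120*7 + 400 + 120 = 5360
step 3: join D via hash
    card(P join D) = 24000*120/(400) = 7200
    cost = 5360 + 2*120*7 + 24000 = 31040
step 4: join C via nl
    card(P join C) = 7200*500/(125) = 28800
    cost = 31040 + 7200*500 = 3631040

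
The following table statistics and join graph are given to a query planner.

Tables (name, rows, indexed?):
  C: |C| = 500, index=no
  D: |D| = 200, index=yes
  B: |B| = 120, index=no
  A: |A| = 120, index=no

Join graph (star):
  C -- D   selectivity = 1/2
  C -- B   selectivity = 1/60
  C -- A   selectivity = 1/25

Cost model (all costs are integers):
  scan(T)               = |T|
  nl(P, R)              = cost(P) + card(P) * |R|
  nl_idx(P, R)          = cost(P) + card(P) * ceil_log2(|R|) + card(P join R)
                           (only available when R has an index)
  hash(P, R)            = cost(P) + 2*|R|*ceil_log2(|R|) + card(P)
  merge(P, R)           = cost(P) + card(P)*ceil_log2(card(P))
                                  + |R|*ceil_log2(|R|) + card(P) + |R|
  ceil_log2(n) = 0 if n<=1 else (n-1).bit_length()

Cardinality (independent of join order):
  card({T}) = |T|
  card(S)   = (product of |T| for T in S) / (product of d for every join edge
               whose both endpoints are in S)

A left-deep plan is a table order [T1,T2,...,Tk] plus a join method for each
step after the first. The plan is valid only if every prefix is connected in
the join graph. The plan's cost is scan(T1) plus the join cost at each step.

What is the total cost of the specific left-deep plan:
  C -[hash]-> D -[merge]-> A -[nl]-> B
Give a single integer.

step 1: scan C: cost=500, card=500
step 2: join D via hash
    card(P join D) = 500*200/(2) = 50000
    cost = 500 + 2*200*8 + 500 = 4200
step 3: join A via merge
    card(P join A) = 50000*120/(25) = 240000
    cost = 4200 + 50000*16 + 120*7 + 50000 + 120 = 855160
step 4: join B via nl
    card(P join B) = 240000*120/(60) = 480000
    cost = 855160 + 240000*120 = 29655160

29655160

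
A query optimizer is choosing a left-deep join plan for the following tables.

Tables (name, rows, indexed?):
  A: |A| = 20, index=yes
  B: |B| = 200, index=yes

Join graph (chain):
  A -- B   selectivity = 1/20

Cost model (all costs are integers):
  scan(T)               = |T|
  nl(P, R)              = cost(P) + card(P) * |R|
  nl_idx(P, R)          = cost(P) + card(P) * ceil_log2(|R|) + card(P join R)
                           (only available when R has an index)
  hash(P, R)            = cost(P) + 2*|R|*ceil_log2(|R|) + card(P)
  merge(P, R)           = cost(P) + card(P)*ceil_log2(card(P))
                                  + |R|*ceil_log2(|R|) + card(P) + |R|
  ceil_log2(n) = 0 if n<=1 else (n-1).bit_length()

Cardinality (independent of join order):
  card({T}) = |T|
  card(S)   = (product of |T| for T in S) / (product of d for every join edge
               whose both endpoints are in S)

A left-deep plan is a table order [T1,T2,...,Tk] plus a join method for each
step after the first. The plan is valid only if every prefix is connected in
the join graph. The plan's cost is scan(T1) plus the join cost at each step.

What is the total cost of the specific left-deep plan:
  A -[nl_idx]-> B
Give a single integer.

step 1: scan A: cost=20, card=20
step 2: join B via nl_idx
    card(P join B) = 20*200/(20) = 200
    cost = 20 + 20*8 + 200 = 380

380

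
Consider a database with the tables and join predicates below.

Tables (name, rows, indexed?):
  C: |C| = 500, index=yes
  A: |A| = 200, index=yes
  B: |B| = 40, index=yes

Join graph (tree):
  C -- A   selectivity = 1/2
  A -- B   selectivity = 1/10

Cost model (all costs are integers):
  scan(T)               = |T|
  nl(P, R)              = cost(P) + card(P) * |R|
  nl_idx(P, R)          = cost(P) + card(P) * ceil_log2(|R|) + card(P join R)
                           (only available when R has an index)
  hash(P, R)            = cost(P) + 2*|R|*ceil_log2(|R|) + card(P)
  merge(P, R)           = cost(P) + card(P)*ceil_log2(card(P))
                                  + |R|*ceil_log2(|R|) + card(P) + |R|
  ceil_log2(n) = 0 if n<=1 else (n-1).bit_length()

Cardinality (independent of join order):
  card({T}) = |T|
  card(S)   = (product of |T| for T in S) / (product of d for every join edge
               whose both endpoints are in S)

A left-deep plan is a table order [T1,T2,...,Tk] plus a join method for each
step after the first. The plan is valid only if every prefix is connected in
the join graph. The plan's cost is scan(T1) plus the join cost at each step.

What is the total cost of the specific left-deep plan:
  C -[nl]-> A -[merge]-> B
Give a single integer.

950780

step 1: scan C: cost=500, card=500
step 2: join A via nl
    card(P join A) = 500*200/(2) = 50000
    cost = 500 + 500*200 = 100500
step 3: join B via merge
    card(P join B) = 50000*40/(10) = 200000
    cost = 100500 + 50000*16 + 40*6 + 50000 + 40 = 950780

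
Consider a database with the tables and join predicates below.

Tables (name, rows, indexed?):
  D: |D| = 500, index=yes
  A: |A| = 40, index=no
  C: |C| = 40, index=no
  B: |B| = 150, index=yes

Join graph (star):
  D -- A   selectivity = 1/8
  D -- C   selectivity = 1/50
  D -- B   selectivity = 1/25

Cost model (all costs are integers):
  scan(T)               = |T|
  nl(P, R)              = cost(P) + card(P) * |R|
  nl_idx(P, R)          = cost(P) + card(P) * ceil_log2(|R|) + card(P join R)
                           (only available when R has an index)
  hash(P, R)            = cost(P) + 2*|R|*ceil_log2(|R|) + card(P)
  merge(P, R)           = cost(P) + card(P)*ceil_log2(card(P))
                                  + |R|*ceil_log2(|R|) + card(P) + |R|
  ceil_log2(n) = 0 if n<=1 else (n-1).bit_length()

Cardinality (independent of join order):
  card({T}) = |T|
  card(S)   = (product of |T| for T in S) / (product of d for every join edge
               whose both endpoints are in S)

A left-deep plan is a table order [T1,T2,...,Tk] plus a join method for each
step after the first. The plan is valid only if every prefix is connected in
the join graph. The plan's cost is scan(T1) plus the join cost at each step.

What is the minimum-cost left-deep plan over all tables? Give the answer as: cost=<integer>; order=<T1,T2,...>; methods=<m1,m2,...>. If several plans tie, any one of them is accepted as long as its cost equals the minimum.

Selinger DP (subsets sized 1..n):
  {D}: scan cost=500, card=500
  {A}: scan cost=40, card=40
  {C}: scan cost=40, card=40
  {B}: scan cost=150, card=150
  {AD}: card=2500; try (A,hash)→1480, (D,nl_idx)→2900, (D,merge)→5320, (A,merge)→5780, (D,hash)→9080, (D,nl)→20040 …(+1); best=1480 via (A,hash)
  {CD}: card=400; try (D,nl_idx)→800, (C,hash)→1480, (D,merge)→5320, (C,merge)→5780, (D,hash)→9080, (D,nl)→20040 …(+1); best=800 via (D,nl_idx)
  {BD}: card=3000; try (B,hash)→3400, (D,nl_idx)→4500, (D,merge)→6500, (B,merge)→6850, (B,nl_idx)→7500, (D,hash)→9300 …(+2); best=3400 via (B,hash)
  {ACD}: card=2000; try (A,hash)→1680, (C,hash)→4460, (A,merge)→5080, (A,nl)→16800, (C,merge)→34260, (C,nl)→101480; best=1680 via (A,hash)
  {ABD}: card=15000; try (B,hash)→6380, (A,hash)→6880, (B,merge)→35330, (B,nl_idx)→36480, (A,merge)→42680, (A,nl)→123400 …(+1); best=6380 via (B,hash)
  {BCD}: card=2400; try (B,hash)→3600, (B,merge)→6150, (B,nl_idx)→6400, (C,hash)→6880, (C,merge)→42680, (B,nl)→60800 …(+1); best=3600 via (B,hash)
  {ABCD}: card=12000; try (B,hash)→6080, (A,hash)→6480, (C,hash)→21860, (B,merge)→27030, (B,nl_idx)→29680, (A,merge)→35080 …(+4); best=6080 via (B,hash)

cost=6080; order=C,D,A,B; methods=nl_idx,hash,hash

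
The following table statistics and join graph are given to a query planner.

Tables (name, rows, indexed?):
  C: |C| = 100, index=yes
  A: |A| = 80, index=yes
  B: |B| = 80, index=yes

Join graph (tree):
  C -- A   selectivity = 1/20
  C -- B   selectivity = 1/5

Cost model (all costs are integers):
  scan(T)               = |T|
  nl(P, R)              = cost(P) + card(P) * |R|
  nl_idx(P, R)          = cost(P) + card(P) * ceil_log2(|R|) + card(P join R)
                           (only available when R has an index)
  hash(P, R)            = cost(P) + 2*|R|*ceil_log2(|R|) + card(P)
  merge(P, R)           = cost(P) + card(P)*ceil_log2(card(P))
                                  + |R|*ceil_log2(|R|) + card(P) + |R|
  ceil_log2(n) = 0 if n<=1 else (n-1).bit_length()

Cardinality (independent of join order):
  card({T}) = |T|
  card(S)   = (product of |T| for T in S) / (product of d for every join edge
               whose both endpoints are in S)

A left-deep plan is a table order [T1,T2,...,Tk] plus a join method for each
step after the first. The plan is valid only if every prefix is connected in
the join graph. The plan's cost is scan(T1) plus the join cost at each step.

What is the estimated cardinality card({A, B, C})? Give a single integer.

6400

Tables in S: A(80), B(80), C(100)
Edges inside S: C-A(d=20), C-B(d=5)
numerator = 80 * 80 * 100 = 640000
denominator = 20 * 5 = 100
card(S) = 640000 / 100 = 6400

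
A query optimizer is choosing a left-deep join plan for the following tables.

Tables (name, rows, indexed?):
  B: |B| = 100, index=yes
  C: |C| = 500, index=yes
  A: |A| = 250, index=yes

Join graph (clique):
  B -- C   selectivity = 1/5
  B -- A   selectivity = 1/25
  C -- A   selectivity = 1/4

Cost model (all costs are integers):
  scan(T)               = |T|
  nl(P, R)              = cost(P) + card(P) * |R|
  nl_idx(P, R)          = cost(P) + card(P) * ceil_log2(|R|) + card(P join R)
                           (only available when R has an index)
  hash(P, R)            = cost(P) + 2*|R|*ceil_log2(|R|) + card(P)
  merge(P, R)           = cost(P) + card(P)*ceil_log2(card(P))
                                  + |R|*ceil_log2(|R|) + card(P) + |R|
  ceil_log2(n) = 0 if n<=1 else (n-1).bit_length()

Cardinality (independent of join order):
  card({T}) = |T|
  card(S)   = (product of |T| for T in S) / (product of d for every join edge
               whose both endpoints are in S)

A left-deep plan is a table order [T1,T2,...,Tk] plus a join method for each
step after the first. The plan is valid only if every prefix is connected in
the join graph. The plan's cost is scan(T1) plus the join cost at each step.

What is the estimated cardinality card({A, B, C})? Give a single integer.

Tables in S: A(250), B(100), C(500)
Edges inside S: B-C(d=5), B-A(d=25), C-A(d=4)
numerator = 250 * 100 * 500 = 12500000
denominator = 5 * 25 * 4 = 500
card(S) = 12500000 / 500 = 25000

25000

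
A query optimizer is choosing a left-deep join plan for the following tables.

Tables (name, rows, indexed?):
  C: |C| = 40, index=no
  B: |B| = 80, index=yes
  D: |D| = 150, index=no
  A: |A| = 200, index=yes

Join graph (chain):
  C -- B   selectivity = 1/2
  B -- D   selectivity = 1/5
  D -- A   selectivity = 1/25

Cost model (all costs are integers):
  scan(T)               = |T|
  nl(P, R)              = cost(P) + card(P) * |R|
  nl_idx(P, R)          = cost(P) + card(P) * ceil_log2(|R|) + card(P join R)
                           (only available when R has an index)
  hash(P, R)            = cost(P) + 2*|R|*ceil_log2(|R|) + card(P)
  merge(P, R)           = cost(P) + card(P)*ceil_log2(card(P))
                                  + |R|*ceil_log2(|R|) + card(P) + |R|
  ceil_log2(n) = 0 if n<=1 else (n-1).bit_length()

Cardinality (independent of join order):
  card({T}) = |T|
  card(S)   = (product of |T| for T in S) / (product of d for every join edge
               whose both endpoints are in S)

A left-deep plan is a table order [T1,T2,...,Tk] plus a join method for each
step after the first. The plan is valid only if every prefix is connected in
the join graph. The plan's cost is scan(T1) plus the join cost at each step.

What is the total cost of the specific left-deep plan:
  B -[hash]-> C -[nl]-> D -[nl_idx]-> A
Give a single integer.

1008640

step 1: scan B: cost=80, card=80
step 2: join C via hash
    card(P join C) = 80*40/(2) = 1600
    cost = 80 + 2*40*6 + 80 = 640
step 3: join D via nl
    card(P join D) = 1600*150/(5) = 48000
    cost = 640 + 1600*150 = 240640
step 4: join A via nl_idx
    card(P join A) = 48000*200/(25) = 384000
    cost = 240640 + 48000*8 + 384000 = 1008640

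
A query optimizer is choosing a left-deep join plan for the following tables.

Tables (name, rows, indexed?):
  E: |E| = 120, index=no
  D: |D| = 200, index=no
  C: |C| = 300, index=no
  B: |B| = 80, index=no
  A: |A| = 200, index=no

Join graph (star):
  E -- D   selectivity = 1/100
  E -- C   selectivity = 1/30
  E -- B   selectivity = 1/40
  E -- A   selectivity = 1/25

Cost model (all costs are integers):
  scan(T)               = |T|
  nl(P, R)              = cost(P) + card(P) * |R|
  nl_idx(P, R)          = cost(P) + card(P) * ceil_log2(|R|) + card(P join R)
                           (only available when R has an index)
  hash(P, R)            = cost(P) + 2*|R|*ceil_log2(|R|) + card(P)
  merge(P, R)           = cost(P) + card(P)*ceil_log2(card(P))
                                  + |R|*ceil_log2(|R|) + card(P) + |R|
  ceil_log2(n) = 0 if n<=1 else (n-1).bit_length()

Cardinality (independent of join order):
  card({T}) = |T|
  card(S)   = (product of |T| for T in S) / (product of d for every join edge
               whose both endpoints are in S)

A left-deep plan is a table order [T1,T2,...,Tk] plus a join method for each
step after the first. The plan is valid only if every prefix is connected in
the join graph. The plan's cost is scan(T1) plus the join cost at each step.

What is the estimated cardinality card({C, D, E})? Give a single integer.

2400

Tables in S: C(300), D(200), E(120)
Edges inside S: E-D(d=100), E-C(d=30)
numerator = 300 * 200 * 120 = 7200000
denominator = 100 * 30 = 3000
card(S) = 7200000 / 3000 = 2400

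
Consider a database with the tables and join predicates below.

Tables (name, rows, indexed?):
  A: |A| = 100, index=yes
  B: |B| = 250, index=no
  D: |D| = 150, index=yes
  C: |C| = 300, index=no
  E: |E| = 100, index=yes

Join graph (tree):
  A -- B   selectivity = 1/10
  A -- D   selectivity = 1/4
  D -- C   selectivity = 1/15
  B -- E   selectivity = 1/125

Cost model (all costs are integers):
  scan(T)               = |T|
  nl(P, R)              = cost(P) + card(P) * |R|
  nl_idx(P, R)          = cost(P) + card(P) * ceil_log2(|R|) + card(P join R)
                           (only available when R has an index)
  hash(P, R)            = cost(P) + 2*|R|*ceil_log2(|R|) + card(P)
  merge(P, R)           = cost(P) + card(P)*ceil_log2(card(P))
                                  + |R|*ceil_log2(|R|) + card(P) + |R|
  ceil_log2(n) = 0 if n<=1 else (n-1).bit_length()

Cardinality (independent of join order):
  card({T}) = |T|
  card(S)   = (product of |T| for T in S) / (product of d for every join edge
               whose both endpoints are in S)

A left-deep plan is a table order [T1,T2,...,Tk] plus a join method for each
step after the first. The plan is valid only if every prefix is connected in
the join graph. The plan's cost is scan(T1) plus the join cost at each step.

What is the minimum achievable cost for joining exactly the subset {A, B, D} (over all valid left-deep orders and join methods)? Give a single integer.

6800

Selinger DP over subsets of {A,B,D}:
  {A}: scan cost=100, card=100
  {B}: scan cost=250, card=250
  {D}: scan cost=150, card=150
  {AB}: card=2500; try (A,hash)→1900, (B,merge)→3150, (A,merge)→3300, (B,hash)→4200, (A,nl_idx)→4500, (B,nl)→25100 …(+1); best=1900 via (A,hash)
  {AD}: card=3750; try (A,hash)→1700, (D,merge)→2250, (A,merge)→2300, (D,hash)→2600, (D,nl_idx)→4650, (A,nl_idx)→4950 …(+2); best=1700 via (A,hash)
  {ABD}: card=93750; try (D,hash)→6800, (B,hash)→9450, (D,merge)→35750, (B,merge)→52700, (D,nl_idx)→115650, (D,nl)→376900 …(+1); best=6800 via (D,hash)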